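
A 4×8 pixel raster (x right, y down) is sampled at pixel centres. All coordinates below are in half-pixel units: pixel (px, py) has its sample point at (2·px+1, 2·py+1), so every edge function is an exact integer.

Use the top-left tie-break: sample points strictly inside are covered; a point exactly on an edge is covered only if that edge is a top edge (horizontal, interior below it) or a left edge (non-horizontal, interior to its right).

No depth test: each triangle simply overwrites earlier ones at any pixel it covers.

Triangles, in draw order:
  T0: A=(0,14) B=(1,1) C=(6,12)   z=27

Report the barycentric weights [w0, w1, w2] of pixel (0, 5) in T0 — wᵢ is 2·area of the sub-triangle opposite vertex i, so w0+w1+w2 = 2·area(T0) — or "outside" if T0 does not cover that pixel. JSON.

T0:
  2·area = 76
  edge (0, 14)→(1, 1): d=(1,-13) top-left  bias=+0
  edge (1, 1)→(6, 12): d=(5,11) right/bottom  bias=-1
  edge (6, 12)→(0, 14): d=(-6,2) right/bottom  bias=-1
    (0,0)@(1, 1): e=[0,0,76] → .  [on edge]
    (0,1)@(1, 3): e=[2,10,64] → X
    (1,1)@(3, 3): e=[28,-12,60] → .
    (0,2)@(1, 5): e=[4,20,52] → X
    (1,2)@(3, 5): e=[30,-2,48] → .
    (0,3)@(1, 7): e=[6,30,40] → X
    (1,3)@(3, 7): e=[32,8,36] → X
    (2,3)@(5, 7): e=[58,-14,32] → .
    (0,4)@(1, 9): e=[8,40,28] → X
    (2,4)@(5, 9): e=[60,-4,20] → .
    (0,5)@(1, 11): e=[10,50,16] → X
    (2,5)@(5, 11): e=[62,6,8] → X
    (1,6)@(3, 13): e=[38,38,0] → .  [on edge]
  covered (10 px):
    . . . .
    X . . .
    X . . .
    X X . .
    X X . .
    X X X .
    X . . .
    . . . .

Result: [50,16,10]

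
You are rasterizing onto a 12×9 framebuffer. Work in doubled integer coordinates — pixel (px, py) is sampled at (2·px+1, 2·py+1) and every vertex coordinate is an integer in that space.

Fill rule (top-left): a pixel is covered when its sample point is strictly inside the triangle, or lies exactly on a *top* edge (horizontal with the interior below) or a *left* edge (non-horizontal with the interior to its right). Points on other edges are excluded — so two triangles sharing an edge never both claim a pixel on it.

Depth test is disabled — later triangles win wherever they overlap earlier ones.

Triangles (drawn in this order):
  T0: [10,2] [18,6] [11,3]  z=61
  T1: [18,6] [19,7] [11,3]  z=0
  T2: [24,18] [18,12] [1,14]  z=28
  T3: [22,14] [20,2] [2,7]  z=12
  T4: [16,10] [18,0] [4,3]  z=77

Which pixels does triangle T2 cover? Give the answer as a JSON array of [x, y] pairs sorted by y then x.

T0:
  2·area = 4
  edge (10, 2)→(18, 6): d=(8,4) right/bottom  bias=-1
  edge (18, 6)→(11, 3): d=(-7,-3) top-left  bias=+0
  edge (11, 3)→(10, 2): d=(-1,-1) top-left  bias=+0
    (4,0)@(9, 1): e=[-4,8,0] → .  [on edge]
    (5,1)@(11, 3): e=[4,0,0] → X  [on edge]
    (6,1)@(13, 3): e=[-4,6,2] → .
    (5,2)@(11, 5): e=[20,-14,-2] → .
    (6,2)@(13, 5): e=[12,-8,0] → .  [on edge]
    (7,3)@(15, 7): e=[20,-16,0] → .  [on edge]
    (8,4)@(17, 9): e=[28,-24,0] → .  [on edge]
    (9,5)@(19, 11): e=[36,-32,0] → .  [on edge]
    (10,6)@(21, 13): e=[44,-40,0] → .  [on edge]
    (11,7)@(23, 15): e=[52,-48,0] → .  [on edge]
  covered (1 px):
    . . . . . . . . . . . .
    . . . . . X . . . . . .
    . . . . . . . . . . . .
    . . . . . . . . . . . .
    . . . . . . . . . . . .
    . . . . . . . . . . . .
    . . . . . . . . . . . .
    . . . . . . . . . . . .
    . . . . . . . . . . . .
T1:
  2·area = 4
  edge (18, 6)→(19, 7): d=(1,1) right/bottom  bias=-1
  edge (19, 7)→(11, 3): d=(-8,-4) top-left  bias=+0
  edge (11, 3)→(18, 6): d=(7,3) right/bottom  bias=-1
    (3,0)@(7, 1): e=[6,0,-2] → .  [on edge]
    (6,0)@(13, 1): e=[0,24,-20] → .  [on edge]
    (5,1)@(11, 3): e=[4,0,0] → .  [on edge]
    (7,1)@(15, 3): e=[0,16,-12] → .  [on edge]
    (7,2)@(15, 5): e=[2,0,2] → X  [on edge]
    (8,2)@(17, 5): e=[0,8,-4] → .  [on edge]
    (7,3)@(15, 7): e=[4,-16,16] → .
    (9,3)@(19, 7): e=[0,0,4] → .  [on edge]
    (10,4)@(21, 9): e=[0,-8,12] → .  [on edge]
    (11,4)@(23, 9): e=[-2,0,6] → .  [on edge]
    (11,5)@(23, 11): e=[0,-16,20] → .  [on edge]
  covered (1 px):
    . . . . . . . . . . . .
    . . . . . . . . . . . .
    . . . . . . . X . . . .
    . . . . . . . . . . . .
    . . . . . . . . . . . .
    . . . . . . . . . . . .
    . . . . . . . . . . . .
    . . . . . . . . . . . .
    . . . . . . . . . . . .
T2:
  2·area = 114  (B↔C swapped to make it positive)
  edge (24, 18)→(1, 14): d=(-23,-4) top-left  bias=+0
  edge (1, 14)→(18, 12): d=(17,-2) top-left  bias=+0
  edge (18, 12)→(24, 18): d=(6,6) right/bottom  bias=-1
    (3,0)@(7, 1): e=[323,-209,0] → .  [on edge]
    (4,1)@(9, 3): e=[285,-171,0] → .  [on edge]
    (5,2)@(11, 5): e=[247,-133,0] → .  [on edge]
    (6,3)@(13, 7): e=[209,-95,0] → .  [on edge]
    (7,4)@(15, 9): e=[171,-57,0] → .  [on edge]
    (8,5)@(17, 11): e=[133,-19,0] → .  [on edge]
    (5,6)@(11, 13): e=[63,3,48] → X
    (6,6)@(13, 13): e=[71,7,36] → X
    (7,6)@(15, 13): e=[79,11,24] → X
    (8,6)@(17, 13): e=[87,15,12] → X
    (9,6)@(19, 13): e=[95,19,0] → .  [on edge]
    (3,7)@(7, 15): e=[1,29,84] → X
    (10,7)@(21, 15): e=[57,57,0] → .  [on edge]
    (11,8)@(23, 17): e=[19,95,0] → .  [on edge]
  covered (13 px):
    . . . . . . . . . . . .
    . . . . . . . . . . . .
    . . . . . . . . . . . .
    . . . . . . . . . . . .
    . . . . . . . . . . . .
    . . . . . . . . . . . .
    . . . . . X X X X . . .
    . . . X X X X X X X . .
    . . . . . . . . . X X .
T3:
  2·area = 226  (B↔C swapped to make it positive)
  edge (22, 14)→(2, 7): d=(-20,-7) top-left  bias=+0
  edge (2, 7)→(20, 2): d=(18,-5) top-left  bias=+0
  edge (20, 2)→(22, 14): d=(2,12) right/bottom  bias=-1
    (8,1)@(17, 3): e=[185,3,38] → X
    (9,1)@(19, 3): e=[199,13,14] → X
    (10,1)@(21, 3): e=[213,23,-10] → .
    (5,2)@(11, 5): e=[103,9,114] → X
    (6,2)@(13, 5): e=[117,19,90] → X
    (7,2)@(15, 5): e=[131,29,66] → X
    (10,2)@(21, 5): e=[173,59,-6] → .
    (1,3)@(3, 7): e=[7,5,214] → X
    (2,3)@(5, 7): e=[21,15,190] → X
    (3,3)@(7, 7): e=[35,25,166] → X
    (4,3)@(9, 7): e=[49,35,142] → X
    (10,3)@(21, 7): e=[133,95,-2] → .
  covered (28 px):
    . . . . . . . . . . . .
    . . . . . . . . X X . .
    . . . . . X X X X X . .
    . X X X X X X X X X . .
    . . . . X X X X X X X .
    . . . . . . . X X X X .
    . . . . . . . . . . X .
    . . . . . . . . . . . .
    . . . . . . . . . . . .
T4:
  2·area = 134  (B↔C swapped to make it positive)
  edge (16, 10)→(4, 3): d=(-12,-7) top-left  bias=+0
  edge (4, 3)→(18, 0): d=(14,-3) top-left  bias=+0
  edge (18, 0)→(16, 10): d=(-2,10) right/bottom  bias=-1
    (7,0)@(15, 1): e=[101,5,28] → X
    (8,0)@(17, 1): e=[115,11,8] → X
    (9,0)@(19, 1): e=[129,17,-12] → .
    (2,1)@(5, 3): e=[7,3,124] → X
    (3,1)@(7, 3): e=[21,9,104] → X
    (4,1)@(9, 3): e=[35,15,84] → X
    (5,1)@(11, 3): e=[49,21,64] → X
    (6,1)@(13, 3): e=[63,27,44] → X
    (9,1)@(19, 3): e=[105,45,-16] → .
    (2,2)@(5, 5): e=[-17,31,120] → .
    (3,2)@(7, 5): e=[-3,37,100] → .
    (4,2)@(9, 5): e=[11,43,80] → X
    (8,2)@(17, 5): e=[67,67,0] → .  [on edge]
    (7,7)@(15, 15): e=[-67,201,0] → .  [on edge]
  covered (17 px):
    . . . . . . . X X . . .
    . . X X X X X X X . . .
    . . . . X X X X . . . .
    . . . . . X X X . . . .
    . . . . . . . X . . . .
    . . . . . . . . . . . .
    . . . . . . . . . . . .
    . . . . . . . . . . . .
    . . . . . . . . . . . .

Answer: [[5,6],[6,6],[7,6],[8,6],[3,7],[4,7],[5,7],[6,7],[7,7],[8,7],[9,7],[9,8],[10,8]]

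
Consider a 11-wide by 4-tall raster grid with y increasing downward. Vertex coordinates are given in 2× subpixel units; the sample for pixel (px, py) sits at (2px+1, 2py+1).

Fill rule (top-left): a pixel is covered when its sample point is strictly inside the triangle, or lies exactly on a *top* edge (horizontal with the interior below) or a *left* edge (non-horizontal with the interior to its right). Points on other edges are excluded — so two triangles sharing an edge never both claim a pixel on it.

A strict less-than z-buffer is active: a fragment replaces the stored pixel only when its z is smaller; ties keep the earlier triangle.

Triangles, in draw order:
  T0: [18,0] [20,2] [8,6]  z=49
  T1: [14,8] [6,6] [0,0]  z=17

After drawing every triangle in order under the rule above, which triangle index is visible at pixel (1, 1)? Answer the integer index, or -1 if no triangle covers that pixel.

T0:
  2·area = 32
  edge (18, 0)→(20, 2): d=(2,2) right/bottom  bias=-1
  edge (20, 2)→(8, 6): d=(-12,4) right/bottom  bias=-1
  edge (8, 6)→(18, 0): d=(10,-6) top-left  bias=+0
    (8,0)@(17, 1): e=[4,24,4] → █
    (9,0)@(19, 1): e=[0,16,16] → ·  [on edge]
    (6,1)@(13, 3): e=[16,16,0] → █  [on edge]
    (7,1)@(15, 3): e=[12,8,12] → █
    (8,1)@(17, 3): e=[8,0,24] → ·  [on edge]
    (10,1)@(21, 3): e=[0,-16,48] → ·  [on edge]
    (5,2)@(11, 5): e=[24,0,8] → ·  [on edge]
    (6,2)@(13, 5): e=[20,-8,20] → ·
    (7,2)@(15, 5): e=[16,-16,32] → ·
    (2,3)@(5, 7): e=[40,0,-8] → ·  [on edge]
  covered (3 px):
    · · · · · · · · █ · ·
    · · · · · · █ █ · · ·
    · · · · · · · · · · ·
    · · · · · · · · · · ·
T1:
  2·area = 36
  edge (14, 8)→(6, 6): d=(-8,-2) top-left  bias=+0
  edge (6, 6)→(0, 0): d=(-6,-6) top-left  bias=+0
  edge (0, 0)→(14, 8): d=(14,8) right/bottom  bias=-1
    (0,0)@(1, 1): e=[30,0,6] → █  [on edge]
    (1,0)@(3, 1): e=[34,12,-10] → ·
    (0,1)@(1, 3): e=[14,-12,34] → ·
    (1,1)@(3, 3): e=[18,0,18] → █  [on edge]
    (2,1)@(5, 3): e=[22,12,2] → █
    (3,1)@(7, 3): e=[26,24,-14] → ·
    (1,2)@(3, 5): e=[2,-12,46] → ·
    (2,2)@(5, 5): e=[6,0,30] → █  [on edge]
    (3,2)@(7, 5): e=[10,12,14] → █
    (4,2)@(9, 5): e=[14,24,-2] → ·
    (2,3)@(5, 7): e=[-10,-12,58] → ·
    (3,3)@(7, 7): e=[-6,0,42] → ·  [on edge]
  covered (6 px):
    █ · · · · · · · · · ·
    · █ █ · · · · · · · ·
    · · █ █ · · · · · · ·
    · · · · · █ · · · · ·

Z-buffer (winner per pixel, '.' = empty):
  1 . . . . . . . 0 . .
  . 1 1 . . . 0 0 . . .
  . . 1 1 . . . . . . .
  . . . . . 1 . . . . .

Result: 1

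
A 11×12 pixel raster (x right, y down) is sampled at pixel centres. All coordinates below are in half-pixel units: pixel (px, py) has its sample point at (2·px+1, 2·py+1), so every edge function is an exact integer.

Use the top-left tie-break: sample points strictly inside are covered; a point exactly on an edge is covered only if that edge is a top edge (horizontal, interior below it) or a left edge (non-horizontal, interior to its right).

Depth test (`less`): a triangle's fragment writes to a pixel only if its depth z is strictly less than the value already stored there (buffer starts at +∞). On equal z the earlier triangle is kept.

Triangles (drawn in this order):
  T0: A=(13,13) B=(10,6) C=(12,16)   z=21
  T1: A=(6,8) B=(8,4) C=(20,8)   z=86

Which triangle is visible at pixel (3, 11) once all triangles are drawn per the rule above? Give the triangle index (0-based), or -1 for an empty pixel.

T0:
  2·area = 16  (B↔C swapped to make it positive)
  edge (13, 13)→(12, 16): d=(-1,3) right/bottom  bias=-1
  edge (12, 16)→(10, 6): d=(-2,-10) top-left  bias=+0
  edge (10, 6)→(13, 13): d=(3,7) right/bottom  bias=-1
    (4,0)@(9, 1): e=[24,0,-8] → .  [on edge]
    (8,0)@(17, 1): e=[0,80,-64] → .  [on edge]
    (7,3)@(15, 7): e=[0,48,-32] → .  [on edge]
    (5,4)@(11, 9): e=[10,4,2] → X
    (6,4)@(13, 9): e=[4,24,-12] → .
    (5,5)@(11, 11): e=[8,0,8] → X  [on edge]
    (6,5)@(13, 11): e=[2,20,-6] → .
    (5,6)@(11, 13): e=[6,-4,14] → .
    (6,6)@(13, 13): e=[0,16,0] → .  [on edge]
    (5,9)@(11, 19): e=[0,-16,32] → .  [on edge]
    (6,10)@(13, 21): e=[-8,0,24] → .  [on edge]
  covered (2 px):
    . . . . . . . . . . .
    . . . . . . . . . . .
    . . . . . . . . . . .
    . . . . . . . . . . .
    . . . . . X . . . . .
    . . . . . X . . . . .
    . . . . . . . . . . .
    . . . . . . . . . . .
    . . . . . . . . . . .
    . . . . . . . . . . .
    . . . . . . . . . . .
    . . . . . . . . . . .
T1:
  2·area = 56
  edge (6, 8)→(8, 4): d=(2,-4) top-left  bias=+0
  edge (8, 4)→(20, 8): d=(12,4) right/bottom  bias=-1
  edge (20, 8)→(6, 8): d=(-14,0) right/bottom  bias=-1
    (2,1)@(5, 3): e=[-14,0,70] → .  [on edge]
    (4,2)@(9, 5): e=[6,8,42] → X
    (5,2)@(11, 5): e=[14,0,42] → .  [on edge]
    (3,3)@(7, 7): e=[2,40,14] → X
    (5,3)@(11, 7): e=[18,24,14] → X
    (6,3)@(13, 7): e=[26,16,14] → X
    (7,3)@(15, 7): e=[34,8,14] → X
    (8,3)@(17, 7): e=[42,0,14] → .  [on edge]
    (3,4)@(7, 9): e=[6,64,-14] → .
    (4,4)@(9, 9): e=[14,56,-14] → .
    (5,4)@(11, 9): e=[22,48,-14] → .
    (6,4)@(13, 9): e=[30,40,-14] → .
  covered (6 px):
    . . . . . . . . . . .
    . . . . . . . . . . .
    . . . . X . . . . . .
    . . . X X X X X . . .
    . . . . . . . . . . .
    . . . . . . . . . . .
    . . . . . . . . . . .
    . . . . . . . . . . .
    . . . . . . . . . . .
    . . . . . . . . . . .
    . . . . . . . . . . .
    . . . . . . . . . . .

Z-buffer (winner per pixel, '.' = empty):
  . . . . . . . . . . .
  . . . . . . . . . . .
  . . . . 1 . . . . . .
  . . . 1 1 1 1 1 . . .
  . . . . . 0 . . . . .
  . . . . . 0 . . . . .
  . . . . . . . . . . .
  . . . . . . . . . . .
  . . . . . . . . . . .
  . . . . . . . . . . .
  . . . . . . . . . . .
  . . . . . . . . . . .

Final: -1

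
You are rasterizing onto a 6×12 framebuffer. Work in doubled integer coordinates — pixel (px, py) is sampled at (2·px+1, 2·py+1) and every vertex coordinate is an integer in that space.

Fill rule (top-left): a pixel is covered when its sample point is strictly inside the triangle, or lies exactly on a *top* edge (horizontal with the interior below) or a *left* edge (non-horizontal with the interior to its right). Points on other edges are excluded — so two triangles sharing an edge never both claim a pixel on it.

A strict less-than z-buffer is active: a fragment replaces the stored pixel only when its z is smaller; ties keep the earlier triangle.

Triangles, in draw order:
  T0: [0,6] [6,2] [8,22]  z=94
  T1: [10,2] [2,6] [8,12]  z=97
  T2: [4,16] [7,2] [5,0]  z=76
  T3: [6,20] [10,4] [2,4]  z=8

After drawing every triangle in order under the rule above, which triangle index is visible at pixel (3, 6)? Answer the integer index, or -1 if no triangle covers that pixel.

T0:
  2·area = 128
  edge (0, 6)→(6, 2): d=(6,-4) top-left  bias=+0
  edge (6, 2)→(8, 22): d=(2,20) right/bottom  bias=-1
  edge (8, 22)→(0, 6): d=(-8,-16) top-left  bias=+0
    (2,1)@(5, 3): e=[2,22,104] → X
    (3,1)@(7, 3): e=[10,-18,136] → .
    (1,2)@(3, 5): e=[6,66,56] → X
    (3,2)@(7, 5): e=[22,-14,120] → .
    (0,3)@(1, 7): e=[10,110,8] → X
    (3,3)@(7, 7): e=[34,-10,104] → .
    (0,4)@(1, 9): e=[22,114,-8] → .
    (1,4)@(3, 9): e=[30,74,24] → X
    (3,4)@(7, 9): e=[46,-6,88] → .
    (1,5)@(3, 11): e=[42,78,8] → X
    (3,5)@(7, 11): e=[58,-2,72] → .
    (1,6)@(3, 13): e=[54,82,-8] → .
  covered (16 px):
    . . . . . .
    . . X . . .
    . X X . . .
    X X X . . .
    . X X . . .
    . X X . . .
    . . X X . .
    . . X X . .
    . . . X . .
    . . . X . .
    . . . . . .
    . . . . . .
T1:
  2·area = 72  (B↔C swapped to make it positive)
  edge (10, 2)→(8, 12): d=(-2,10) right/bottom  bias=-1
  edge (8, 12)→(2, 6): d=(-6,-6) top-left  bias=+0
  edge (2, 6)→(10, 2): d=(8,-4) top-left  bias=+0
    (4,1)@(9, 3): e=[8,60,4] → X
    (5,1)@(11, 3): e=[-12,72,12] → .
    (0,2)@(1, 5): e=[84,0,-12] → .  [on edge]
    (2,2)@(5, 5): e=[44,24,4] → X
    (3,2)@(7, 5): e=[24,36,12] → X
    (5,2)@(11, 5): e=[-16,60,28] → .
    (1,3)@(3, 7): e=[60,0,12] → X  [on edge]
    (4,3)@(9, 7): e=[0,36,36] → .  [on edge]
    (1,4)@(3, 9): e=[56,-12,28] → .
    (2,4)@(5, 9): e=[36,0,36] → X  [on edge]
    (4,4)@(9, 9): e=[-4,24,52] → .
    (2,5)@(5, 11): e=[32,-12,52] → .
    (3,5)@(7, 11): e=[12,0,60] → X  [on edge]
    (4,6)@(9, 13): e=[-12,0,84] → .  [on edge]
    (5,7)@(11, 15): e=[-36,0,108] → .  [on edge]
    (3,8)@(7, 17): e=[0,-36,108] → .  [on edge]
  covered (10 px):
    . . . . . .
    . . . . X .
    . . X X X .
    . X X X . .
    . . X X . .
    . . . X . .
    . . . . . .
    . . . . . .
    . . . . . .
    . . . . . .
    . . . . . .
    . . . . . .
T2:
  2·area = 34  (B↔C swapped to make it positive)
  edge (4, 16)→(5, 0): d=(1,-16) top-left  bias=+0
  edge (5, 0)→(7, 2): d=(2,2) right/bottom  bias=-1
  edge (7, 2)→(4, 16): d=(-3,14) right/bottom  bias=-1
    (2,0)@(5, 1): e=[1,2,31] → X
    (3,0)@(7, 1): e=[33,-2,3] → .
    (2,1)@(5, 3): e=[3,6,25] → X
    (3,1)@(7, 3): e=[35,2,-3] → .
    (2,2)@(5, 5): e=[5,10,19] → X
    (3,2)@(7, 5): e=[37,6,-9] → .
    (2,3)@(5, 7): e=[7,14,13] → X
    (3,3)@(7, 7): e=[39,10,-15] → .
    (2,4)@(5, 9): e=[9,18,7] → X
    (3,4)@(7, 9): e=[41,14,-21] → .
    (2,5)@(5, 11): e=[11,22,1] → X
    (3,5)@(7, 11): e=[43,18,-27] → .
  covered (6 px):
    . . X . . .
    . . X . . .
    . . X . . .
    . . X . . .
    . . X . . .
    . . X . . .
    . . . . . .
    . . . . . .
    . . . . . .
    . . . . . .
    . . . . . .
    . . . . . .
T3:
  2·area = 128  (B↔C swapped to make it positive)
  edge (6, 20)→(2, 4): d=(-4,-16) top-left  bias=+0
  edge (2, 4)→(10, 4): d=(8,0) top-left  bias=+0
  edge (10, 4)→(6, 20): d=(-4,16) right/bottom  bias=-1
    (1,2)@(3, 5): e=[12,8,108] → X
    (2,2)@(5, 5): e=[44,8,76] → X
    (3,2)@(7, 5): e=[76,8,44] → X
    (4,2)@(9, 5): e=[108,8,12] → X
    (5,2)@(11, 5): e=[140,8,-20] → .
    (1,3)@(3, 7): e=[4,24,100] → X
    (5,3)@(11, 7): e=[132,24,-28] → .
    (1,4)@(3, 9): e=[-4,40,92] → .
    (2,4)@(5, 9): e=[28,40,60] → X
    (4,4)@(9, 9): e=[92,40,-4] → .
    (2,5)@(5, 11): e=[20,56,52] → X
    (4,5)@(9, 11): e=[84,56,-12] → .
  covered (16 px):
    . . . . . .
    . . . . . .
    . X X X X .
    . X X X X .
    . . X X . .
    . . X X . .
    . . X X . .
    . . X X . .
    . . . . . .
    . . . . . .
    . . . . . .
    . . . . . .

Z-buffer (winner per pixel, '.' = empty):
  . . 2 . . .
  . . 2 . 1 .
  . 3 3 3 3 .
  0 3 3 3 3 .
  . 0 3 3 . .
  . 0 3 3 . .
  . . 3 3 . .
  . . 3 3 . .
  . . . 0 . .
  . . . 0 . .
  . . . . . .
  . . . . . .

Result: 3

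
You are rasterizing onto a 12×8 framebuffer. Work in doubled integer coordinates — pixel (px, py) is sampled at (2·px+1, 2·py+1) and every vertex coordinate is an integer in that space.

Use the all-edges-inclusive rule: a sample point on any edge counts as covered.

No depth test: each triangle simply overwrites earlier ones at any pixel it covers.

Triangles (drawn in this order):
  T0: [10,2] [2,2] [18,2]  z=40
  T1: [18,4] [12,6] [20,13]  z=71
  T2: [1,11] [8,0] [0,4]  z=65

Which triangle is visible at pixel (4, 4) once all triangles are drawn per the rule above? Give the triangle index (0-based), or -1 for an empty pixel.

T0:
  degenerate (2·area = 0) — covers nothing
T1:
  2·area = 58  (B↔C swapped to make it positive)
  edge (18, 4)→(20, 13): d=(2,9) inclusive
  edge (20, 13)→(12, 6): d=(-8,-7) inclusive
  edge (12, 6)→(18, 4): d=(6,-2) inclusive
    (10,1)@(21, 3): e=[-29,87,0] → .  [on edge]
    (7,2)@(15, 5): e=[29,29,0] → X  [on edge]
    (8,2)@(17, 5): e=[11,43,4] → X
    (9,2)@(19, 5): e=[-7,57,8] → .
    (4,3)@(9, 7): e=[87,-29,0] → .  [on edge]
    (7,3)@(15, 7): e=[33,13,12] → X
    (9,3)@(19, 7): e=[-3,41,20] → .
    (1,4)@(3, 9): e=[145,-87,0] → .  [on edge]
    (7,4)@(15, 9): e=[37,-3,24] → .
    (8,4)@(17, 9): e=[19,11,28] → X
    (9,4)@(19, 9): e=[1,25,32] → X
    (10,4)@(21, 9): e=[-17,39,36] → .
  covered (7 px):
    . . . . . . . . . . . .
    . . . . . . . . . . . .
    . . . . . . . X X . . .
    . . . . . . . X X . . .
    . . . . . . . . X X . .
    . . . . . . . . . X . .
    . . . . . . . . . . . .
    . . . . . . . . . . . .
T2:
  2·area = 60  (B↔C swapped to make it positive)
  edge (1, 11)→(0, 4): d=(-1,-7) inclusive
  edge (0, 4)→(8, 0): d=(8,-4) inclusive
  edge (8, 0)→(1, 11): d=(-7,11) inclusive
    (3,0)@(7, 1): e=[52,4,4] → X
    (4,0)@(9, 1): e=[66,12,-18] → .
    (1,1)@(3, 3): e=[22,4,34] → X
    (2,1)@(5, 3): e=[36,12,12] → X
    (3,1)@(7, 3): e=[50,20,-10] → .
    (0,2)@(1, 5): e=[6,12,42] → X
    (2,2)@(5, 5): e=[34,28,-2] → .
    (0,3)@(1, 7): e=[4,28,28] → X
    (2,3)@(5, 7): e=[32,44,-16] → .
    (0,4)@(1, 9): e=[2,44,14] → X
    (1,4)@(3, 9): e=[16,52,-8] → .
    (0,5)@(1, 11): e=[0,60,0] → X  [on edge]
  covered (9 px):
    . . . X . . . . . . . .
    . X X . . . . . . . . .
    X X . . . . . . . . . .
    X X . . . . . . . . . .
    X . . . . . . . . . . .
    X . . . . . . . . . . .
    . . . . . . . . . . . .
    . . . . . . . . . . . .

Z-buffer (winner per pixel, '.' = empty):
  . . . 2 . . . . . . . .
  . 2 2 . . . . . . . . .
  2 2 . . . . . 1 1 . . .
  2 2 . . . . . 1 1 . . .
  2 . . . . . . . 1 1 . .
  2 . . . . . . . . 1 . .
  . . . . . . . . . . . .
  . . . . . . . . . . . .

Result: -1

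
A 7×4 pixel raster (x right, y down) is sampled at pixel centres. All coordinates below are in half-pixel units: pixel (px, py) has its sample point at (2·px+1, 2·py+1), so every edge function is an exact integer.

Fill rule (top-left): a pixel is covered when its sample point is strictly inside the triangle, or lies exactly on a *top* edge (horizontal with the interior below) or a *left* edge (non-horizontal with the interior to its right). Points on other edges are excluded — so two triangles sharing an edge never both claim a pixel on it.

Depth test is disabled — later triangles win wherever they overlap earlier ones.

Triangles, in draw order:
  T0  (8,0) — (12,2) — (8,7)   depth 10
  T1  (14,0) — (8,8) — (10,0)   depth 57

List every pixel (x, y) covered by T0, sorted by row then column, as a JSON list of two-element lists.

T0:
  2·area = 28
  edge (8, 0)→(12, 2): d=(4,2) right/bottom  bias=-1
  edge (12, 2)→(8, 7): d=(-4,5) right/bottom  bias=-1
  edge (8, 7)→(8, 0): d=(0,-7) top-left  bias=+0
    (4,0)@(9, 1): e=[2,19,7] → █
    (5,0)@(11, 1): e=[-2,9,21] → ·
    (4,1)@(9, 3): e=[10,11,7] → █
    (5,1)@(11, 3): e=[6,1,21] → █
    (6,1)@(13, 3): e=[2,-9,35] → ·
    (4,2)@(9, 5): e=[18,3,7] → █
    (5,2)@(11, 5): e=[14,-7,21] → ·
    (4,3)@(9, 7): e=[26,-5,7] → ·
  covered (4 px):
    · · · · █ · ·
    · · · · █ █ ·
    · · · · █ · ·
    · · · · · · ·
T1:
  2·area = 32
  edge (14, 0)→(8, 8): d=(-6,8) right/bottom  bias=-1
  edge (8, 8)→(10, 0): d=(2,-8) top-left  bias=+0
  edge (10, 0)→(14, 0): d=(4,0) top-left  bias=+0
    (5,0)@(11, 1): e=[18,10,4] → █
    (6,0)@(13, 1): e=[2,26,4] → █
    (5,1)@(11, 3): e=[6,14,12] → █
    (6,1)@(13, 3): e=[-10,30,12] → ·
    (4,2)@(9, 5): e=[10,2,20] → █
    (5,2)@(11, 5): e=[-6,18,20] → ·
    (4,3)@(9, 7): e=[-2,6,28] → ·
  covered (4 px):
    · · · · · █ █
    · · · · · █ ·
    · · · · █ · ·
    · · · · · · ·

Final: [[4,0],[4,1],[5,1],[4,2]]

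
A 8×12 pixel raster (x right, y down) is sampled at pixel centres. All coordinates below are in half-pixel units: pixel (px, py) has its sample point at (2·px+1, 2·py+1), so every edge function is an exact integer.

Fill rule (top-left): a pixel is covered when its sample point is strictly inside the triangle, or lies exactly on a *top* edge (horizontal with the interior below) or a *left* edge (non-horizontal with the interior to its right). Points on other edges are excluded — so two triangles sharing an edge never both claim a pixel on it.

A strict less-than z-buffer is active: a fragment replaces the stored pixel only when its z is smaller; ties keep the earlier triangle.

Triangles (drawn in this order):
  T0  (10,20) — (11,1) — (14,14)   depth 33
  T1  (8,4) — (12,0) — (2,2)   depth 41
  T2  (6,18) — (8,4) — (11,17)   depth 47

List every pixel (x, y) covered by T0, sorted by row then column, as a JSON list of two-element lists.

T0:
  2·area = 70
  edge (10, 20)→(11, 1): d=(1,-19) top-left  bias=+0
  edge (11, 1)→(14, 14): d=(3,13) right/bottom  bias=-1
  edge (14, 14)→(10, 20): d=(-4,6) right/bottom  bias=-1
    (5,0)@(11, 1): e=[0,0,70] → ·  [on edge]
    (5,1)@(11, 3): e=[2,6,62] → █
    (6,1)@(13, 3): e=[40,-20,50] → ·
    (5,2)@(11, 5): e=[4,12,54] → █
    (6,2)@(13, 5): e=[42,-14,42] → ·
    (5,3)@(11, 7): e=[6,18,46] → █
    (6,3)@(13, 7): e=[44,-8,34] → ·
    (5,4)@(11, 9): e=[8,24,38] → █
    (6,4)@(13, 9): e=[46,-2,26] → ·
    (5,5)@(11, 11): e=[10,30,30] → █
    (6,5)@(13, 11): e=[48,4,18] → █
    (7,5)@(15, 11): e=[86,-22,6] → ·
  covered (11 px):
    · · · · · · · ·
    · · · · · █ · ·
    · · · · · █ · ·
    · · · · · █ · ·
    · · · · · █ · ·
    · · · · · █ █ ·
    · · · · · █ █ ·
    · · · · · █ █ ·
    · · · · · █ · ·
    · · · · · · · ·
    · · · · · · · ·
    · · · · · · · ·
T1:
  2·area = 32  (B↔C swapped to make it positive)
  edge (8, 4)→(2, 2): d=(-6,-2) top-left  bias=+0
  edge (2, 2)→(12, 0): d=(10,-2) top-left  bias=+0
  edge (12, 0)→(8, 4): d=(-4,4) right/bottom  bias=-1
    (3,0)@(7, 1): e=[16,0,16] → █  [on edge]
    (4,0)@(9, 1): e=[20,4,8] → █
    (5,0)@(11, 1): e=[24,8,0] → ·  [on edge]
    (2,1)@(5, 3): e=[0,16,16] → █  [on edge]
    (4,1)@(9, 3): e=[8,24,0] → ·  [on edge]
    (2,2)@(5, 5): e=[-12,36,8] → ·
    (3,2)@(7, 5): e=[-8,40,0] → ·  [on edge]
    (5,2)@(11, 5): e=[0,48,-16] → ·  [on edge]
    (2,3)@(5, 7): e=[-24,56,0] → ·  [on edge]
    (1,4)@(3, 9): e=[-40,72,0] → ·  [on edge]
    (0,5)@(1, 11): e=[-56,88,0] → ·  [on edge]
  covered (4 px):
    · · · █ █ · · ·
    · · █ █ · · · ·
    · · · · · · · ·
    · · · · · · · ·
    · · · · · · · ·
    · · · · · · · ·
    · · · · · · · ·
    · · · · · · · ·
    · · · · · · · ·
    · · · · · · · ·
    · · · · · · · ·
    · · · · · · · ·
T2:
  2·area = 68
  edge (6, 18)→(8, 4): d=(2,-14) top-left  bias=+0
  edge (8, 4)→(11, 17): d=(3,13) right/bottom  bias=-1
  edge (11, 17)→(6, 18): d=(-5,1) right/bottom  bias=-1
    (4,4)@(9, 9): e=[24,2,42] → █
    (5,4)@(11, 9): e=[52,-24,40] → ·
    (3,5)@(7, 11): e=[0,34,34] → █  [on edge]
    (5,5)@(11, 11): e=[56,-18,30] → ·
    (3,6)@(7, 13): e=[4,40,24] → █
    (5,6)@(11, 13): e=[60,-12,20] → ·
    (3,7)@(7, 15): e=[8,46,14] → █
    (5,7)@(11, 15): e=[64,-6,10] → ·
    (3,8)@(7, 17): e=[12,52,4] → █
    (5,8)@(11, 17): e=[68,0,0] → ·  [on edge]
    (0,9)@(1, 19): e=[-68,136,0] → ·  [on edge]
    (3,9)@(7, 19): e=[16,58,-6] → ·
  covered (9 px):
    · · · · · · · ·
    · · · · · · · ·
    · · · · · · · ·
    · · · · · · · ·
    · · · · █ · · ·
    · · · █ █ · · ·
    · · · █ █ · · ·
    · · · █ █ · · ·
    · · · █ █ · · ·
    · · · · · · · ·
    · · · · · · · ·
    · · · · · · · ·

Answer: [[5,1],[5,2],[5,3],[5,4],[5,5],[6,5],[5,6],[6,6],[5,7],[6,7],[5,8]]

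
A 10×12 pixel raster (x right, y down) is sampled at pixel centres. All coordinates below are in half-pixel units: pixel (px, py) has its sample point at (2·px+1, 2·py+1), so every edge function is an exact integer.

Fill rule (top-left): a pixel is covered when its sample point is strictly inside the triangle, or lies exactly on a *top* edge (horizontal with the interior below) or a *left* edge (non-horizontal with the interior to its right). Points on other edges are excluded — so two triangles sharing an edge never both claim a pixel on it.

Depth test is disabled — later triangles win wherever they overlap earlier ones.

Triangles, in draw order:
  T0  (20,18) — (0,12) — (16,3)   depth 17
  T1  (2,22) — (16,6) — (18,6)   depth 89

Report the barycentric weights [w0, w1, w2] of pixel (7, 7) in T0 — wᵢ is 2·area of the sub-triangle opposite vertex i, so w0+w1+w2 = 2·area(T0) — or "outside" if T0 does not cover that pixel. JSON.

T0:
  2·area = 276
  edge (20, 18)→(0, 12): d=(-20,-6) top-left  bias=+0
  edge (0, 12)→(16, 3): d=(16,-9) top-left  bias=+0
  edge (16, 3)→(20, 18): d=(4,15) right/bottom  bias=-1
    (6,2)@(13, 5): e=[218,5,53] → █
    (7,2)@(15, 5): e=[230,23,23] → █
    (8,2)@(17, 5): e=[242,41,-7] → ·
    (4,3)@(9, 7): e=[154,1,121] → █
    (5,3)@(11, 7): e=[166,19,91] → █
    (8,3)@(17, 7): e=[202,73,1] → █
    (9,3)@(19, 7): e=[214,91,-29] → ·
    (3,4)@(7, 9): e=[102,15,159] → █
    (9,4)@(19, 9): e=[174,123,-21] → ·
    (1,5)@(3, 11): e=[38,11,227] → █
    (2,5)@(5, 11): e=[50,29,197] → █
    (9,5)@(19, 11): e=[134,155,-13] → ·
  covered (35 px):
    · · · · · · · · · ·
    · · · · · · · · · ·
    · · · · · · █ █ · ·
    · · · · █ █ █ █ █ ·
    · · · █ █ █ █ █ █ ·
    · █ █ █ █ █ █ █ █ ·
    · · █ █ █ █ █ █ █ ·
    · · · · · █ █ █ █ █
    · · · · · · · · █ █
    · · · · · · · · · ·
    · · · · · · · · · ·
    · · · · · · · · · ·
T1:
  2·area = 32
  edge (2, 22)→(16, 6): d=(14,-16) top-left  bias=+0
  edge (16, 6)→(18, 6): d=(2,0) top-left  bias=+0
  edge (18, 6)→(2, 22): d=(-16,16) right/bottom  bias=-1
    (9,2)@(19, 5): e=[34,-2,0] → ·  [on edge]
    (8,3)@(17, 7): e=[30,2,0] → ·  [on edge]
    (7,4)@(15, 9): e=[26,6,0] → ·  [on edge]
    (6,5)@(13, 11): e=[22,10,0] → ·  [on edge]
    (5,6)@(11, 13): e=[18,14,0] → ·  [on edge]
    (4,7)@(9, 15): e=[14,18,0] → ·  [on edge]
    (3,8)@(7, 17): e=[10,22,0] → ·  [on edge]
    (2,9)@(5, 19): e=[6,26,0] → ·  [on edge]
    (1,10)@(3, 21): e=[2,30,0] → ·  [on edge]
    (0,11)@(1, 23): e=[-2,34,0] → ·  [on edge]
  covered (0 px):
    · · · · · · · · · ·
    · · · · · · · · · ·
    · · · · · · · · · ·
    · · · · · · · · · ·
    · · · · · · · · · ·
    · · · · · · · · · ·
    · · · · · · · · · ·
    · · · · · · · · · ·
    · · · · · · · · · ·
    · · · · · · · · · ·
    · · · · · · · · · ·
    · · · · · · · · · ·

Final: [183,63,30]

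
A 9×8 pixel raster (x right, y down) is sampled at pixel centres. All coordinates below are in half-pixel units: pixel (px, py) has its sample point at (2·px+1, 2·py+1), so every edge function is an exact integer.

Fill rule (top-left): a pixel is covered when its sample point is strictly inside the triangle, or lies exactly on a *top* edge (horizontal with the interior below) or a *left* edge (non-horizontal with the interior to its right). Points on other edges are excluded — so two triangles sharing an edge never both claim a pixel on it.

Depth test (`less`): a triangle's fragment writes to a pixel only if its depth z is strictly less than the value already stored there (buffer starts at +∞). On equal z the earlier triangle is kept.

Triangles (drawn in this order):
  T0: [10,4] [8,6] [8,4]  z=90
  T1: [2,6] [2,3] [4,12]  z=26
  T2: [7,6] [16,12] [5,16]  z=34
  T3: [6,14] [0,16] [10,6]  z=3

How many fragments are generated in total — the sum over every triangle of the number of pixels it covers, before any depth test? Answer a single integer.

T0:
  2·area = 4
  edge (10, 4)→(8, 6): d=(-2,2) right/bottom  bias=-1
  edge (8, 6)→(8, 4): d=(0,-2) top-left  bias=+0
  edge (8, 4)→(10, 4): d=(2,0) top-left  bias=+0
    (6,0)@(13, 1): e=[0,10,-6] → ·  [on edge]
    (5,1)@(11, 3): e=[0,6,-2] → ·  [on edge]
    (4,2)@(9, 5): e=[0,2,2] → ·  [on edge]
    (3,3)@(7, 7): e=[0,-2,6] → ·  [on edge]
    (2,4)@(5, 9): e=[0,-6,10] → ·  [on edge]
    (1,5)@(3, 11): e=[0,-10,14] → ·  [on edge]
    (0,6)@(1, 13): e=[0,-14,18] → ·  [on edge]
  covered (0 px):
    · · · · · · · · ·
    · · · · · · · · ·
    · · · · · · · · ·
    · · · · · · · · ·
    · · · · · · · · ·
    · · · · · · · · ·
    · · · · · · · · ·
    · · · · · · · · ·
T1:
  2·area = 6
  edge (2, 6)→(2, 3): d=(0,-3) top-left  bias=+0
  edge (2, 3)→(4, 12): d=(2,9) right/bottom  bias=-1
  edge (4, 12)→(2, 6): d=(-2,-6) top-left  bias=+0
    (0,1)@(1, 3): e=[-3,9,0] → ·  [on edge]
    (1,4)@(3, 9): e=[3,3,0] → █  [on edge]
    (2,4)@(5, 9): e=[9,-15,12] → ·
    (1,5)@(3, 11): e=[3,7,-4] → ·
    (2,7)@(5, 15): e=[9,-3,0] → ·  [on edge]
  covered (1 px):
    · · · · · · · · ·
    · · · · · · · · ·
    · · · · · · · · ·
    · · · · · · · · ·
    · █ · · · · · · ·
    · · · · · · · · ·
    · · · · · · · · ·
    · · · · · · · · ·
T2:
  2·area = 102
  edge (7, 6)→(16, 12): d=(9,6) right/bottom  bias=-1
  edge (16, 12)→(5, 16): d=(-11,4) right/bottom  bias=-1
  edge (5, 16)→(7, 6): d=(2,-10) top-left  bias=+0
    (3,3)@(7, 7): e=[9,91,2] → █
    (4,3)@(9, 7): e=[-3,83,22] → ·
    (3,4)@(7, 9): e=[27,69,6] → █
    (4,4)@(9, 9): e=[15,61,26] → █
    (5,4)@(11, 9): e=[3,53,46] → █
    (6,4)@(13, 9): e=[-9,45,66] → ·
    (3,5)@(7, 11): e=[45,47,10] → █
    (6,5)@(13, 11): e=[9,23,70] → █
    (7,5)@(15, 11): e=[-3,15,90] → ·
    (3,6)@(7, 13): e=[63,25,14] → █
    (7,6)@(15, 13): e=[15,-7,94] → ·
    (3,7)@(7, 15): e=[81,3,18] → █
  covered (13 px):
    · · · · · · · · ·
    · · · · · · · · ·
    · · · · · · · · ·
    · · · █ · · · · ·
    · · · █ █ █ · · ·
    · · · █ █ █ █ · ·
    · · · █ █ █ █ · ·
    · · · █ · · · · ·
T3:
  2·area = 40
  edge (6, 14)→(0, 16): d=(-6,2) right/bottom  bias=-1
  edge (0, 16)→(10, 6): d=(10,-10) top-left  bias=+0
  edge (10, 6)→(6, 14): d=(-4,8) right/bottom  bias=-1
    (7,0)@(15, 1): e=[60,0,-20] → ·  [on edge]
    (6,1)@(13, 3): e=[52,0,-12] → ·  [on edge]
    (5,2)@(11, 5): e=[44,0,-4] → ·  [on edge]
    (4,3)@(9, 7): e=[36,0,4] → █  [on edge]
    (5,3)@(11, 7): e=[32,20,-12] → ·
    (3,4)@(7, 9): e=[28,0,12] → █  [on edge]
    (4,4)@(9, 9): e=[24,20,-4] → ·
    (2,5)@(5, 11): e=[20,0,20] → █  [on edge]
    (4,5)@(9, 11): e=[12,40,-12] → ·
    (7,5)@(15, 11): e=[0,100,-60] → ·  [on edge]
    (1,6)@(3, 13): e=[12,0,28] → █  [on edge]
    (3,6)@(7, 13): e=[4,40,-4] → ·
    (4,6)@(9, 13): e=[0,60,-20] → ·  [on edge]
    (0,7)@(1, 15): e=[4,0,36] → █  [on edge]
    (1,7)@(3, 15): e=[0,20,20] → ·  [on edge]
  covered (7 px):
    · · · · · · · · ·
    · · · · · · · · ·
    · · · · · · · · ·
    · · · · █ · · · ·
    · · · █ · · · · ·
    · · █ █ · · · · ·
    · █ █ · · · · · ·
    █ · · · · · · · ·

Final: 21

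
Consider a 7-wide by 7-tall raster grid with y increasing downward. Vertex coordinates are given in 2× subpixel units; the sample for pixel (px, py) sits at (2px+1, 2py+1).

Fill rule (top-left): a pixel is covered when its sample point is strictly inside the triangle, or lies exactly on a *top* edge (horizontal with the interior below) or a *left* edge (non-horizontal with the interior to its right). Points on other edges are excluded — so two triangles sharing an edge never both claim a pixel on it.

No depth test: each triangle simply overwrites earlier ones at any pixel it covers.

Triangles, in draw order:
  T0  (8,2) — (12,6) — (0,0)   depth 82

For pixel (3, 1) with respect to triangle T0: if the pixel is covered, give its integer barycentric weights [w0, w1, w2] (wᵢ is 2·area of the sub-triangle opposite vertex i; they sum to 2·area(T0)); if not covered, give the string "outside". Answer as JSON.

T0:
  2·area = 24
  edge (8, 2)→(12, 6): d=(4,4) right/bottom  bias=-1
  edge (12, 6)→(0, 0): d=(-12,-6) top-left  bias=+0
  edge (0, 0)→(8, 2): d=(8,2) right/bottom  bias=-1
    (1,0)@(3, 1): e=[16,6,2] → █
    (2,0)@(5, 1): e=[8,18,-2] → ·
    (3,0)@(7, 1): e=[0,30,-6] → ·  [on edge]
    (1,1)@(3, 3): e=[24,-18,18] → ·
    (3,1)@(7, 3): e=[8,6,10] → █
    (4,1)@(9, 3): e=[0,18,6] → ·  [on edge]
    (3,2)@(7, 5): e=[16,-18,26] → ·
    (5,2)@(11, 5): e=[0,6,18] → ·  [on edge]
    (6,3)@(13, 7): e=[0,-6,30] → ·  [on edge]
  covered (2 px):
    · █ · · · · ·
    · · · █ · · ·
    · · · · · · ·
    · · · · · · ·
    · · · · · · ·
    · · · · · · ·
    · · · · · · ·

Answer: [6,10,8]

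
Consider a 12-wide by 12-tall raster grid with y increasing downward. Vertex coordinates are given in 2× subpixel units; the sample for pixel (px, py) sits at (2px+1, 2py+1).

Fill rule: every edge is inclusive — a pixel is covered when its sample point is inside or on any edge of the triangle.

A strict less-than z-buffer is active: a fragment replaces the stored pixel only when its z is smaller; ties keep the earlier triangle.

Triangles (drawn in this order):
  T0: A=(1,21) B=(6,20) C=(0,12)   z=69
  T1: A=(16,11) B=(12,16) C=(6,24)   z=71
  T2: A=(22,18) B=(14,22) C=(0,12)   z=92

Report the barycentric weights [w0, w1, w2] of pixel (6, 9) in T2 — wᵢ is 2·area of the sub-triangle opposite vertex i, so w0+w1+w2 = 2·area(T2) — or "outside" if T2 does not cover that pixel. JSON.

T0:
  2·area = 46  (B↔C swapped to make it positive)
  edge (1, 21)→(0, 12): d=(-1,-9) inclusive
  edge (0, 12)→(6, 20): d=(6,8) inclusive
  edge (6, 20)→(1, 21): d=(-5,1) inclusive
    (0,7)@(1, 15): e=[6,10,30] → #
    (1,7)@(3, 15): e=[24,-6,28] → ·
    (0,8)@(1, 17): e=[4,22,20] → #
    (1,8)@(3, 17): e=[22,6,18] → #
    (2,8)@(5, 17): e=[40,-10,16] → ·
    (10,8)@(21, 17): e=[184,-138,0] → ·  [on edge]
    (0,9)@(1, 19): e=[2,34,10] → #
    (2,9)@(5, 19): e=[38,2,6] → #
    (3,9)@(7, 19): e=[56,-14,4] → ·
    (5,9)@(11, 19): e=[92,-46,0] → ·  [on edge]
    (0,10)@(1, 21): e=[0,46,0] → #  [on edge]
    (1,10)@(3, 21): e=[18,30,-2] → ·
  covered (7 px):
    · · · · · · · · · · · ·
    · · · · · · · · · · · ·
    · · · · · · · · · · · ·
    · · · · · · · · · · · ·
    · · · · · · · · · · · ·
    · · · · · · · · · · · ·
    · · · · · · · · · · · ·
    # · · · · · · · · · · ·
    # # · · · · · · · · · ·
    # # # · · · · · · · · ·
    # · · · · · · · · · · ·
    · · · · · · · · · · · ·
T1:
  2·area = 2  (B↔C swapped to make it positive)
  edge (16, 11)→(6, 24): d=(-10,13) inclusive
  edge (6, 24)→(12, 16): d=(6,-8) inclusive
  edge (12, 16)→(16, 11): d=(4,-5) inclusive
  covered (0 px):
    · · · · · · · · · · · ·
    · · · · · · · · · · · ·
    · · · · · · · · · · · ·
    · · · · · · · · · · · ·
    · · · · · · · · · · · ·
    · · · · · · · · · · · ·
    · · · · · · · · · · · ·
    · · · · · · · · · · · ·
    · · · · · · · · · · · ·
    · · · · · · · · · · · ·
    · · · · · · · · · · · ·
    · · · · · · · · · · · ·
T2:
  2·area = 136
  edge (22, 18)→(14, 22): d=(-8,4) inclusive
  edge (14, 22)→(0, 12): d=(-14,-10) inclusive
  edge (0, 12)→(22, 18): d=(22,6) inclusive
    (1,6)@(3, 13): e=[116,16,4] → #
    (2,6)@(5, 13): e=[108,36,-8] → ·
    (1,7)@(3, 15): e=[100,-12,48] → ·
    (2,7)@(5, 15): e=[92,8,36] → #
    (3,7)@(7, 15): e=[84,28,24] → #
    (4,7)@(9, 15): e=[76,48,12] → #
    (5,7)@(11, 15): e=[68,68,0] → #  [on edge]
    (6,7)@(13, 15): e=[60,88,-12] → ·
    (2,8)@(5, 17): e=[76,-20,80] → ·
    (3,8)@(7, 17): e=[68,0,68] → #  [on edge]
    (6,8)@(13, 17): e=[44,60,32] → #
    (7,8)@(15, 17): e=[36,80,20] → #
  covered (18 px):
    · · · · · · · · · · · ·
    · · · · · · · · · · · ·
    · · · · · · · · · · · ·
    · · · · · · · · · · · ·
    · · · · · · · · · · · ·
    · · · · · · · · · · · ·
    · # · · · · · · · · · ·
    · · # # # # · · · · · ·
    · · · # # # # # # · · ·
    · · · · · # # # # # · ·
    · · · · · · # # · · · ·
    · · · · · · · · · · · ·

Final: [32,76,28]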